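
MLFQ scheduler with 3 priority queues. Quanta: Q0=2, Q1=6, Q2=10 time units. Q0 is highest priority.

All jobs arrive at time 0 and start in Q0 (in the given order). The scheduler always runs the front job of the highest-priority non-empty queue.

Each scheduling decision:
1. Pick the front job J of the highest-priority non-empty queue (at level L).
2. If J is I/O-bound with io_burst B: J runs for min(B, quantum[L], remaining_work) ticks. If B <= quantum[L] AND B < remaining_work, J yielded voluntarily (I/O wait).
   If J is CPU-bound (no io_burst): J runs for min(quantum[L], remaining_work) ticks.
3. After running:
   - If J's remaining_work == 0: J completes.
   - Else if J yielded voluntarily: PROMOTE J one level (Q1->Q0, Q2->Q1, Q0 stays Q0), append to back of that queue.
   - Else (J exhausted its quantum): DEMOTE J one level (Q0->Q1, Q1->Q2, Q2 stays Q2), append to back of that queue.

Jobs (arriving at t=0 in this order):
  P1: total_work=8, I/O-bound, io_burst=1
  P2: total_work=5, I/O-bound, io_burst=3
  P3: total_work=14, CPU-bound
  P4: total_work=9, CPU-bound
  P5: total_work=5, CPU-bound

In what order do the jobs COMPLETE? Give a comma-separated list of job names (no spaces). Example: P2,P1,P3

t=0-1: P1@Q0 runs 1, rem=7, I/O yield, promote→Q0. Q0=[P2,P3,P4,P5,P1] Q1=[] Q2=[]
t=1-3: P2@Q0 runs 2, rem=3, quantum used, demote→Q1. Q0=[P3,P4,P5,P1] Q1=[P2] Q2=[]
t=3-5: P3@Q0 runs 2, rem=12, quantum used, demote→Q1. Q0=[P4,P5,P1] Q1=[P2,P3] Q2=[]
t=5-7: P4@Q0 runs 2, rem=7, quantum used, demote→Q1. Q0=[P5,P1] Q1=[P2,P3,P4] Q2=[]
t=7-9: P5@Q0 runs 2, rem=3, quantum used, demote→Q1. Q0=[P1] Q1=[P2,P3,P4,P5] Q2=[]
t=9-10: P1@Q0 runs 1, rem=6, I/O yield, promote→Q0. Q0=[P1] Q1=[P2,P3,P4,P5] Q2=[]
t=10-11: P1@Q0 runs 1, rem=5, I/O yield, promote→Q0. Q0=[P1] Q1=[P2,P3,P4,P5] Q2=[]
t=11-12: P1@Q0 runs 1, rem=4, I/O yield, promote→Q0. Q0=[P1] Q1=[P2,P3,P4,P5] Q2=[]
t=12-13: P1@Q0 runs 1, rem=3, I/O yield, promote→Q0. Q0=[P1] Q1=[P2,P3,P4,P5] Q2=[]
t=13-14: P1@Q0 runs 1, rem=2, I/O yield, promote→Q0. Q0=[P1] Q1=[P2,P3,P4,P5] Q2=[]
t=14-15: P1@Q0 runs 1, rem=1, I/O yield, promote→Q0. Q0=[P1] Q1=[P2,P3,P4,P5] Q2=[]
t=15-16: P1@Q0 runs 1, rem=0, completes. Q0=[] Q1=[P2,P3,P4,P5] Q2=[]
t=16-19: P2@Q1 runs 3, rem=0, completes. Q0=[] Q1=[P3,P4,P5] Q2=[]
t=19-25: P3@Q1 runs 6, rem=6, quantum used, demote→Q2. Q0=[] Q1=[P4,P5] Q2=[P3]
t=25-31: P4@Q1 runs 6, rem=1, quantum used, demote→Q2. Q0=[] Q1=[P5] Q2=[P3,P4]
t=31-34: P5@Q1 runs 3, rem=0, completes. Q0=[] Q1=[] Q2=[P3,P4]
t=34-40: P3@Q2 runs 6, rem=0, completes. Q0=[] Q1=[] Q2=[P4]
t=40-41: P4@Q2 runs 1, rem=0, completes. Q0=[] Q1=[] Q2=[]

Answer: P1,P2,P5,P3,P4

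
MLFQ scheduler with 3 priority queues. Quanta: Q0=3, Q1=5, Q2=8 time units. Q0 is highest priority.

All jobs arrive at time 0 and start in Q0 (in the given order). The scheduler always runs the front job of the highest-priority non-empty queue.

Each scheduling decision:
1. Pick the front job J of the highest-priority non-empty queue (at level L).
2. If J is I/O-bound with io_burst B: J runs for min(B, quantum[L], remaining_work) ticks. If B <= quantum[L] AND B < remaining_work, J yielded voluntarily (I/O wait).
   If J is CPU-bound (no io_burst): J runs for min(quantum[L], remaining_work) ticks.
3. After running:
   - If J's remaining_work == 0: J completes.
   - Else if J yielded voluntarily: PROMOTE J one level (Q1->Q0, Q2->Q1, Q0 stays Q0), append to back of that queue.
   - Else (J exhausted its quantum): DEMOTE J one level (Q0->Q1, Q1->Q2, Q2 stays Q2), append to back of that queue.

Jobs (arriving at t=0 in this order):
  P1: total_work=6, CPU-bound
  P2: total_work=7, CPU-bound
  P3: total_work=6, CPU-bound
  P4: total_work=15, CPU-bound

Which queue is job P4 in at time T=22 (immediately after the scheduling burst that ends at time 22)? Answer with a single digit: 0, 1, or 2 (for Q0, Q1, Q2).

Answer: 1

Derivation:
t=0-3: P1@Q0 runs 3, rem=3, quantum used, demote→Q1. Q0=[P2,P3,P4] Q1=[P1] Q2=[]
t=3-6: P2@Q0 runs 3, rem=4, quantum used, demote→Q1. Q0=[P3,P4] Q1=[P1,P2] Q2=[]
t=6-9: P3@Q0 runs 3, rem=3, quantum used, demote→Q1. Q0=[P4] Q1=[P1,P2,P3] Q2=[]
t=9-12: P4@Q0 runs 3, rem=12, quantum used, demote→Q1. Q0=[] Q1=[P1,P2,P3,P4] Q2=[]
t=12-15: P1@Q1 runs 3, rem=0, completes. Q0=[] Q1=[P2,P3,P4] Q2=[]
t=15-19: P2@Q1 runs 4, rem=0, completes. Q0=[] Q1=[P3,P4] Q2=[]
t=19-22: P3@Q1 runs 3, rem=0, completes. Q0=[] Q1=[P4] Q2=[]
t=22-27: P4@Q1 runs 5, rem=7, quantum used, demote→Q2. Q0=[] Q1=[] Q2=[P4]
t=27-34: P4@Q2 runs 7, rem=0, completes. Q0=[] Q1=[] Q2=[]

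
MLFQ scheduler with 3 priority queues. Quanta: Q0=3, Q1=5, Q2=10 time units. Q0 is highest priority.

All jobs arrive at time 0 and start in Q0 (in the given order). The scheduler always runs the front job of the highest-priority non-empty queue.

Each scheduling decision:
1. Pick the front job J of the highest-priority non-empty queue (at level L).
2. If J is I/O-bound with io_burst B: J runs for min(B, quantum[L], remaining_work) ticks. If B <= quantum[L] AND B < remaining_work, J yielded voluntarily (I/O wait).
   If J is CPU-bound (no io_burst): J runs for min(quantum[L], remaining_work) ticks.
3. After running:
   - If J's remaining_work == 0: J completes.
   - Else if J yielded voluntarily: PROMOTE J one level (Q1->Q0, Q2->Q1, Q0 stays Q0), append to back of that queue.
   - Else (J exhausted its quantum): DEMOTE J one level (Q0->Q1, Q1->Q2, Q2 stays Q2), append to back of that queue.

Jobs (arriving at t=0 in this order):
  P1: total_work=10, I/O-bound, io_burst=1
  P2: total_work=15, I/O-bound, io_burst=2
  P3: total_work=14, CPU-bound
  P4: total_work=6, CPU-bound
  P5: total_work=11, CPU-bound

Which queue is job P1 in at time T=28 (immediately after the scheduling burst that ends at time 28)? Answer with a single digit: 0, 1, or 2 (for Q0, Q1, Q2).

Answer: 0

Derivation:
t=0-1: P1@Q0 runs 1, rem=9, I/O yield, promote→Q0. Q0=[P2,P3,P4,P5,P1] Q1=[] Q2=[]
t=1-3: P2@Q0 runs 2, rem=13, I/O yield, promote→Q0. Q0=[P3,P4,P5,P1,P2] Q1=[] Q2=[]
t=3-6: P3@Q0 runs 3, rem=11, quantum used, demote→Q1. Q0=[P4,P5,P1,P2] Q1=[P3] Q2=[]
t=6-9: P4@Q0 runs 3, rem=3, quantum used, demote→Q1. Q0=[P5,P1,P2] Q1=[P3,P4] Q2=[]
t=9-12: P5@Q0 runs 3, rem=8, quantum used, demote→Q1. Q0=[P1,P2] Q1=[P3,P4,P5] Q2=[]
t=12-13: P1@Q0 runs 1, rem=8, I/O yield, promote→Q0. Q0=[P2,P1] Q1=[P3,P4,P5] Q2=[]
t=13-15: P2@Q0 runs 2, rem=11, I/O yield, promote→Q0. Q0=[P1,P2] Q1=[P3,P4,P5] Q2=[]
t=15-16: P1@Q0 runs 1, rem=7, I/O yield, promote→Q0. Q0=[P2,P1] Q1=[P3,P4,P5] Q2=[]
t=16-18: P2@Q0 runs 2, rem=9, I/O yield, promote→Q0. Q0=[P1,P2] Q1=[P3,P4,P5] Q2=[]
t=18-19: P1@Q0 runs 1, rem=6, I/O yield, promote→Q0. Q0=[P2,P1] Q1=[P3,P4,P5] Q2=[]
t=19-21: P2@Q0 runs 2, rem=7, I/O yield, promote→Q0. Q0=[P1,P2] Q1=[P3,P4,P5] Q2=[]
t=21-22: P1@Q0 runs 1, rem=5, I/O yield, promote→Q0. Q0=[P2,P1] Q1=[P3,P4,P5] Q2=[]
t=22-24: P2@Q0 runs 2, rem=5, I/O yield, promote→Q0. Q0=[P1,P2] Q1=[P3,P4,P5] Q2=[]
t=24-25: P1@Q0 runs 1, rem=4, I/O yield, promote→Q0. Q0=[P2,P1] Q1=[P3,P4,P5] Q2=[]
t=25-27: P2@Q0 runs 2, rem=3, I/O yield, promote→Q0. Q0=[P1,P2] Q1=[P3,P4,P5] Q2=[]
t=27-28: P1@Q0 runs 1, rem=3, I/O yield, promote→Q0. Q0=[P2,P1] Q1=[P3,P4,P5] Q2=[]
t=28-30: P2@Q0 runs 2, rem=1, I/O yield, promote→Q0. Q0=[P1,P2] Q1=[P3,P4,P5] Q2=[]
t=30-31: P1@Q0 runs 1, rem=2, I/O yield, promote→Q0. Q0=[P2,P1] Q1=[P3,P4,P5] Q2=[]
t=31-32: P2@Q0 runs 1, rem=0, completes. Q0=[P1] Q1=[P3,P4,P5] Q2=[]
t=32-33: P1@Q0 runs 1, rem=1, I/O yield, promote→Q0. Q0=[P1] Q1=[P3,P4,P5] Q2=[]
t=33-34: P1@Q0 runs 1, rem=0, completes. Q0=[] Q1=[P3,P4,P5] Q2=[]
t=34-39: P3@Q1 runs 5, rem=6, quantum used, demote→Q2. Q0=[] Q1=[P4,P5] Q2=[P3]
t=39-42: P4@Q1 runs 3, rem=0, completes. Q0=[] Q1=[P5] Q2=[P3]
t=42-47: P5@Q1 runs 5, rem=3, quantum used, demote→Q2. Q0=[] Q1=[] Q2=[P3,P5]
t=47-53: P3@Q2 runs 6, rem=0, completes. Q0=[] Q1=[] Q2=[P5]
t=53-56: P5@Q2 runs 3, rem=0, completes. Q0=[] Q1=[] Q2=[]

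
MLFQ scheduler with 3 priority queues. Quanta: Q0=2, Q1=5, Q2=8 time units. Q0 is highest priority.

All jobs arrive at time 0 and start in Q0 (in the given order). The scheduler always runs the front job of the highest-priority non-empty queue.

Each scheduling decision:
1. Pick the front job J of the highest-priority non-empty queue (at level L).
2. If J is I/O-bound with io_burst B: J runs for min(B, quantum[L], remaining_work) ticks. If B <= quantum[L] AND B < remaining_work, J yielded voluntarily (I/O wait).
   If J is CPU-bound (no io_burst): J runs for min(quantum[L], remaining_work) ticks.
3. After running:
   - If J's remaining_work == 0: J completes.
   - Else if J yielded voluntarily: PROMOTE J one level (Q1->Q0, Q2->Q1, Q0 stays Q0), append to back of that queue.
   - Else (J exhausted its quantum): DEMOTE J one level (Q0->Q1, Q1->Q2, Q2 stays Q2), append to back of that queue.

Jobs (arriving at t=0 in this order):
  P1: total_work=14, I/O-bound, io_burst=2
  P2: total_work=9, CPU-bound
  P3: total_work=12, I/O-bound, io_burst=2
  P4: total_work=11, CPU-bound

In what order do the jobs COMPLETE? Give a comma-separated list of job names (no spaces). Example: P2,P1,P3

t=0-2: P1@Q0 runs 2, rem=12, I/O yield, promote→Q0. Q0=[P2,P3,P4,P1] Q1=[] Q2=[]
t=2-4: P2@Q0 runs 2, rem=7, quantum used, demote→Q1. Q0=[P3,P4,P1] Q1=[P2] Q2=[]
t=4-6: P3@Q0 runs 2, rem=10, I/O yield, promote→Q0. Q0=[P4,P1,P3] Q1=[P2] Q2=[]
t=6-8: P4@Q0 runs 2, rem=9, quantum used, demote→Q1. Q0=[P1,P3] Q1=[P2,P4] Q2=[]
t=8-10: P1@Q0 runs 2, rem=10, I/O yield, promote→Q0. Q0=[P3,P1] Q1=[P2,P4] Q2=[]
t=10-12: P3@Q0 runs 2, rem=8, I/O yield, promote→Q0. Q0=[P1,P3] Q1=[P2,P4] Q2=[]
t=12-14: P1@Q0 runs 2, rem=8, I/O yield, promote→Q0. Q0=[P3,P1] Q1=[P2,P4] Q2=[]
t=14-16: P3@Q0 runs 2, rem=6, I/O yield, promote→Q0. Q0=[P1,P3] Q1=[P2,P4] Q2=[]
t=16-18: P1@Q0 runs 2, rem=6, I/O yield, promote→Q0. Q0=[P3,P1] Q1=[P2,P4] Q2=[]
t=18-20: P3@Q0 runs 2, rem=4, I/O yield, promote→Q0. Q0=[P1,P3] Q1=[P2,P4] Q2=[]
t=20-22: P1@Q0 runs 2, rem=4, I/O yield, promote→Q0. Q0=[P3,P1] Q1=[P2,P4] Q2=[]
t=22-24: P3@Q0 runs 2, rem=2, I/O yield, promote→Q0. Q0=[P1,P3] Q1=[P2,P4] Q2=[]
t=24-26: P1@Q0 runs 2, rem=2, I/O yield, promote→Q0. Q0=[P3,P1] Q1=[P2,P4] Q2=[]
t=26-28: P3@Q0 runs 2, rem=0, completes. Q0=[P1] Q1=[P2,P4] Q2=[]
t=28-30: P1@Q0 runs 2, rem=0, completes. Q0=[] Q1=[P2,P4] Q2=[]
t=30-35: P2@Q1 runs 5, rem=2, quantum used, demote→Q2. Q0=[] Q1=[P4] Q2=[P2]
t=35-40: P4@Q1 runs 5, rem=4, quantum used, demote→Q2. Q0=[] Q1=[] Q2=[P2,P4]
t=40-42: P2@Q2 runs 2, rem=0, completes. Q0=[] Q1=[] Q2=[P4]
t=42-46: P4@Q2 runs 4, rem=0, completes. Q0=[] Q1=[] Q2=[]

Answer: P3,P1,P2,P4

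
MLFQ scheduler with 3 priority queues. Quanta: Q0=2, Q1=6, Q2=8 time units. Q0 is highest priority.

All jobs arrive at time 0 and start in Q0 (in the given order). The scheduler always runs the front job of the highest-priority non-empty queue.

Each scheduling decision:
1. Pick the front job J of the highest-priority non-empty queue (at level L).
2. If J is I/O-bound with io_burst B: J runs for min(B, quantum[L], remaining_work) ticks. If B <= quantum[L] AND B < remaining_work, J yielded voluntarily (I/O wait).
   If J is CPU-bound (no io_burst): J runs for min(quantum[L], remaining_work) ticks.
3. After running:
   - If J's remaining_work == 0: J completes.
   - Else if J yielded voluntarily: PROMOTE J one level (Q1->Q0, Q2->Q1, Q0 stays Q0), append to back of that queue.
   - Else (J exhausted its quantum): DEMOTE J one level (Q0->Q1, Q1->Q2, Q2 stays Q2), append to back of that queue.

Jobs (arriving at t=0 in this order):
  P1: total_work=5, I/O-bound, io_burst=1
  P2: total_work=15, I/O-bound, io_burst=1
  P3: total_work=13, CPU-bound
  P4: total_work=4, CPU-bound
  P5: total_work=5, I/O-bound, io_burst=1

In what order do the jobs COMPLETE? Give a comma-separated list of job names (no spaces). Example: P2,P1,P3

Answer: P1,P5,P2,P4,P3

Derivation:
t=0-1: P1@Q0 runs 1, rem=4, I/O yield, promote→Q0. Q0=[P2,P3,P4,P5,P1] Q1=[] Q2=[]
t=1-2: P2@Q0 runs 1, rem=14, I/O yield, promote→Q0. Q0=[P3,P4,P5,P1,P2] Q1=[] Q2=[]
t=2-4: P3@Q0 runs 2, rem=11, quantum used, demote→Q1. Q0=[P4,P5,P1,P2] Q1=[P3] Q2=[]
t=4-6: P4@Q0 runs 2, rem=2, quantum used, demote→Q1. Q0=[P5,P1,P2] Q1=[P3,P4] Q2=[]
t=6-7: P5@Q0 runs 1, rem=4, I/O yield, promote→Q0. Q0=[P1,P2,P5] Q1=[P3,P4] Q2=[]
t=7-8: P1@Q0 runs 1, rem=3, I/O yield, promote→Q0. Q0=[P2,P5,P1] Q1=[P3,P4] Q2=[]
t=8-9: P2@Q0 runs 1, rem=13, I/O yield, promote→Q0. Q0=[P5,P1,P2] Q1=[P3,P4] Q2=[]
t=9-10: P5@Q0 runs 1, rem=3, I/O yield, promote→Q0. Q0=[P1,P2,P5] Q1=[P3,P4] Q2=[]
t=10-11: P1@Q0 runs 1, rem=2, I/O yield, promote→Q0. Q0=[P2,P5,P1] Q1=[P3,P4] Q2=[]
t=11-12: P2@Q0 runs 1, rem=12, I/O yield, promote→Q0. Q0=[P5,P1,P2] Q1=[P3,P4] Q2=[]
t=12-13: P5@Q0 runs 1, rem=2, I/O yield, promote→Q0. Q0=[P1,P2,P5] Q1=[P3,P4] Q2=[]
t=13-14: P1@Q0 runs 1, rem=1, I/O yield, promote→Q0. Q0=[P2,P5,P1] Q1=[P3,P4] Q2=[]
t=14-15: P2@Q0 runs 1, rem=11, I/O yield, promote→Q0. Q0=[P5,P1,P2] Q1=[P3,P4] Q2=[]
t=15-16: P5@Q0 runs 1, rem=1, I/O yield, promote→Q0. Q0=[P1,P2,P5] Q1=[P3,P4] Q2=[]
t=16-17: P1@Q0 runs 1, rem=0, completes. Q0=[P2,P5] Q1=[P3,P4] Q2=[]
t=17-18: P2@Q0 runs 1, rem=10, I/O yield, promote→Q0. Q0=[P5,P2] Q1=[P3,P4] Q2=[]
t=18-19: P5@Q0 runs 1, rem=0, completes. Q0=[P2] Q1=[P3,P4] Q2=[]
t=19-20: P2@Q0 runs 1, rem=9, I/O yield, promote→Q0. Q0=[P2] Q1=[P3,P4] Q2=[]
t=20-21: P2@Q0 runs 1, rem=8, I/O yield, promote→Q0. Q0=[P2] Q1=[P3,P4] Q2=[]
t=21-22: P2@Q0 runs 1, rem=7, I/O yield, promote→Q0. Q0=[P2] Q1=[P3,P4] Q2=[]
t=22-23: P2@Q0 runs 1, rem=6, I/O yield, promote→Q0. Q0=[P2] Q1=[P3,P4] Q2=[]
t=23-24: P2@Q0 runs 1, rem=5, I/O yield, promote→Q0. Q0=[P2] Q1=[P3,P4] Q2=[]
t=24-25: P2@Q0 runs 1, rem=4, I/O yield, promote→Q0. Q0=[P2] Q1=[P3,P4] Q2=[]
t=25-26: P2@Q0 runs 1, rem=3, I/O yield, promote→Q0. Q0=[P2] Q1=[P3,P4] Q2=[]
t=26-27: P2@Q0 runs 1, rem=2, I/O yield, promote→Q0. Q0=[P2] Q1=[P3,P4] Q2=[]
t=27-28: P2@Q0 runs 1, rem=1, I/O yield, promote→Q0. Q0=[P2] Q1=[P3,P4] Q2=[]
t=28-29: P2@Q0 runs 1, rem=0, completes. Q0=[] Q1=[P3,P4] Q2=[]
t=29-35: P3@Q1 runs 6, rem=5, quantum used, demote→Q2. Q0=[] Q1=[P4] Q2=[P3]
t=35-37: P4@Q1 runs 2, rem=0, completes. Q0=[] Q1=[] Q2=[P3]
t=37-42: P3@Q2 runs 5, rem=0, completes. Q0=[] Q1=[] Q2=[]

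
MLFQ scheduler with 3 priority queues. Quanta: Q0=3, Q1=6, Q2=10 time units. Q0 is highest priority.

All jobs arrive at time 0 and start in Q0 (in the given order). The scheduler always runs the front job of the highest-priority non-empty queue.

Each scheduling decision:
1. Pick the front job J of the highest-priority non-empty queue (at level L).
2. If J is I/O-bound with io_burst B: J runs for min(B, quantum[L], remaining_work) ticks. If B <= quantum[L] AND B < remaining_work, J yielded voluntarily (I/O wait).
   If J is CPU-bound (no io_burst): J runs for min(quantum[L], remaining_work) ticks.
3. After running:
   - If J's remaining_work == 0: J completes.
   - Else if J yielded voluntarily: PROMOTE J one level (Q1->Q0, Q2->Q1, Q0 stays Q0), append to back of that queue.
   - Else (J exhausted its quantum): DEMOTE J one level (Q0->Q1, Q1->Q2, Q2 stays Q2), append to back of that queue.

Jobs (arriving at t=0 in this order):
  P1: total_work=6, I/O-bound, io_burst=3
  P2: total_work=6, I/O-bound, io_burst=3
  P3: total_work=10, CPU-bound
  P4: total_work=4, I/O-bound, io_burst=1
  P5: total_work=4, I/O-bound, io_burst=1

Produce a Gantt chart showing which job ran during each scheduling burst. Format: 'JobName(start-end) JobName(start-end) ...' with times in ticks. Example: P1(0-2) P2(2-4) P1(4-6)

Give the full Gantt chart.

Answer: P1(0-3) P2(3-6) P3(6-9) P4(9-10) P5(10-11) P1(11-14) P2(14-17) P4(17-18) P5(18-19) P4(19-20) P5(20-21) P4(21-22) P5(22-23) P3(23-29) P3(29-30)

Derivation:
t=0-3: P1@Q0 runs 3, rem=3, I/O yield, promote→Q0. Q0=[P2,P3,P4,P5,P1] Q1=[] Q2=[]
t=3-6: P2@Q0 runs 3, rem=3, I/O yield, promote→Q0. Q0=[P3,P4,P5,P1,P2] Q1=[] Q2=[]
t=6-9: P3@Q0 runs 3, rem=7, quantum used, demote→Q1. Q0=[P4,P5,P1,P2] Q1=[P3] Q2=[]
t=9-10: P4@Q0 runs 1, rem=3, I/O yield, promote→Q0. Q0=[P5,P1,P2,P4] Q1=[P3] Q2=[]
t=10-11: P5@Q0 runs 1, rem=3, I/O yield, promote→Q0. Q0=[P1,P2,P4,P5] Q1=[P3] Q2=[]
t=11-14: P1@Q0 runs 3, rem=0, completes. Q0=[P2,P4,P5] Q1=[P3] Q2=[]
t=14-17: P2@Q0 runs 3, rem=0, completes. Q0=[P4,P5] Q1=[P3] Q2=[]
t=17-18: P4@Q0 runs 1, rem=2, I/O yield, promote→Q0. Q0=[P5,P4] Q1=[P3] Q2=[]
t=18-19: P5@Q0 runs 1, rem=2, I/O yield, promote→Q0. Q0=[P4,P5] Q1=[P3] Q2=[]
t=19-20: P4@Q0 runs 1, rem=1, I/O yield, promote→Q0. Q0=[P5,P4] Q1=[P3] Q2=[]
t=20-21: P5@Q0 runs 1, rem=1, I/O yield, promote→Q0. Q0=[P4,P5] Q1=[P3] Q2=[]
t=21-22: P4@Q0 runs 1, rem=0, completes. Q0=[P5] Q1=[P3] Q2=[]
t=22-23: P5@Q0 runs 1, rem=0, completes. Q0=[] Q1=[P3] Q2=[]
t=23-29: P3@Q1 runs 6, rem=1, quantum used, demote→Q2. Q0=[] Q1=[] Q2=[P3]
t=29-30: P3@Q2 runs 1, rem=0, completes. Q0=[] Q1=[] Q2=[]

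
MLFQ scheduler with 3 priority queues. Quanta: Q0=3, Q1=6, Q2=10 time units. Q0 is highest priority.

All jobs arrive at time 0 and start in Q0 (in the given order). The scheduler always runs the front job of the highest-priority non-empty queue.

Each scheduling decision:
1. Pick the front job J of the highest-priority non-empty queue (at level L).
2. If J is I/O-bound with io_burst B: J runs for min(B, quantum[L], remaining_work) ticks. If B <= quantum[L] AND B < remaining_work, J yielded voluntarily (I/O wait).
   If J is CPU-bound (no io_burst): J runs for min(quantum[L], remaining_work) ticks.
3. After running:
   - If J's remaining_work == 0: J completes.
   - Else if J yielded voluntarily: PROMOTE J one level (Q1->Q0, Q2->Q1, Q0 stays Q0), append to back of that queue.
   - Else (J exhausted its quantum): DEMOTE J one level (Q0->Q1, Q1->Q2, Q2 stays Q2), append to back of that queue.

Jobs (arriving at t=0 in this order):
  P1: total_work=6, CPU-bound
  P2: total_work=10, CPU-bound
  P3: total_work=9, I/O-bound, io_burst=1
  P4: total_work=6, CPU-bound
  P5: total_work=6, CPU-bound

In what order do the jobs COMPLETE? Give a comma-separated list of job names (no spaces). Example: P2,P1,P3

Answer: P3,P1,P4,P5,P2

Derivation:
t=0-3: P1@Q0 runs 3, rem=3, quantum used, demote→Q1. Q0=[P2,P3,P4,P5] Q1=[P1] Q2=[]
t=3-6: P2@Q0 runs 3, rem=7, quantum used, demote→Q1. Q0=[P3,P4,P5] Q1=[P1,P2] Q2=[]
t=6-7: P3@Q0 runs 1, rem=8, I/O yield, promote→Q0. Q0=[P4,P5,P3] Q1=[P1,P2] Q2=[]
t=7-10: P4@Q0 runs 3, rem=3, quantum used, demote→Q1. Q0=[P5,P3] Q1=[P1,P2,P4] Q2=[]
t=10-13: P5@Q0 runs 3, rem=3, quantum used, demote→Q1. Q0=[P3] Q1=[P1,P2,P4,P5] Q2=[]
t=13-14: P3@Q0 runs 1, rem=7, I/O yield, promote→Q0. Q0=[P3] Q1=[P1,P2,P4,P5] Q2=[]
t=14-15: P3@Q0 runs 1, rem=6, I/O yield, promote→Q0. Q0=[P3] Q1=[P1,P2,P4,P5] Q2=[]
t=15-16: P3@Q0 runs 1, rem=5, I/O yield, promote→Q0. Q0=[P3] Q1=[P1,P2,P4,P5] Q2=[]
t=16-17: P3@Q0 runs 1, rem=4, I/O yield, promote→Q0. Q0=[P3] Q1=[P1,P2,P4,P5] Q2=[]
t=17-18: P3@Q0 runs 1, rem=3, I/O yield, promote→Q0. Q0=[P3] Q1=[P1,P2,P4,P5] Q2=[]
t=18-19: P3@Q0 runs 1, rem=2, I/O yield, promote→Q0. Q0=[P3] Q1=[P1,P2,P4,P5] Q2=[]
t=19-20: P3@Q0 runs 1, rem=1, I/O yield, promote→Q0. Q0=[P3] Q1=[P1,P2,P4,P5] Q2=[]
t=20-21: P3@Q0 runs 1, rem=0, completes. Q0=[] Q1=[P1,P2,P4,P5] Q2=[]
t=21-24: P1@Q1 runs 3, rem=0, completes. Q0=[] Q1=[P2,P4,P5] Q2=[]
t=24-30: P2@Q1 runs 6, rem=1, quantum used, demote→Q2. Q0=[] Q1=[P4,P5] Q2=[P2]
t=30-33: P4@Q1 runs 3, rem=0, completes. Q0=[] Q1=[P5] Q2=[P2]
t=33-36: P5@Q1 runs 3, rem=0, completes. Q0=[] Q1=[] Q2=[P2]
t=36-37: P2@Q2 runs 1, rem=0, completes. Q0=[] Q1=[] Q2=[]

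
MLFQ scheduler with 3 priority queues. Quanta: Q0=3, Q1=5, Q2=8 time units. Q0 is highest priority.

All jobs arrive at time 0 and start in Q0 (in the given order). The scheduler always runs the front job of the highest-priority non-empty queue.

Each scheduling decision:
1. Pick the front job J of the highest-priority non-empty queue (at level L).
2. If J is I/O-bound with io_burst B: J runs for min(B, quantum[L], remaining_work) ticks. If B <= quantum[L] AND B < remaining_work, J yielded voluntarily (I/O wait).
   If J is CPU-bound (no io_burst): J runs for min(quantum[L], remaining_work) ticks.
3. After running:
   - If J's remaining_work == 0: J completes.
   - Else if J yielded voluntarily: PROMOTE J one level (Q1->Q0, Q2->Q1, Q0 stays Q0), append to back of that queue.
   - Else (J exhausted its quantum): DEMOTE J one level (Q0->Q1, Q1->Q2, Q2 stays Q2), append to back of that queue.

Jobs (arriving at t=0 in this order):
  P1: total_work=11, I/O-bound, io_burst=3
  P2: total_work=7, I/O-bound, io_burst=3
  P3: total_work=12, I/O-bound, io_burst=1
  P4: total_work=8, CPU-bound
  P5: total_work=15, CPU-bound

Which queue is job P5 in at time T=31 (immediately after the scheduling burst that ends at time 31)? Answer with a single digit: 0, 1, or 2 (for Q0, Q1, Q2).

Answer: 1

Derivation:
t=0-3: P1@Q0 runs 3, rem=8, I/O yield, promote→Q0. Q0=[P2,P3,P4,P5,P1] Q1=[] Q2=[]
t=3-6: P2@Q0 runs 3, rem=4, I/O yield, promote→Q0. Q0=[P3,P4,P5,P1,P2] Q1=[] Q2=[]
t=6-7: P3@Q0 runs 1, rem=11, I/O yield, promote→Q0. Q0=[P4,P5,P1,P2,P3] Q1=[] Q2=[]
t=7-10: P4@Q0 runs 3, rem=5, quantum used, demote→Q1. Q0=[P5,P1,P2,P3] Q1=[P4] Q2=[]
t=10-13: P5@Q0 runs 3, rem=12, quantum used, demote→Q1. Q0=[P1,P2,P3] Q1=[P4,P5] Q2=[]
t=13-16: P1@Q0 runs 3, rem=5, I/O yield, promote→Q0. Q0=[P2,P3,P1] Q1=[P4,P5] Q2=[]
t=16-19: P2@Q0 runs 3, rem=1, I/O yield, promote→Q0. Q0=[P3,P1,P2] Q1=[P4,P5] Q2=[]
t=19-20: P3@Q0 runs 1, rem=10, I/O yield, promote→Q0. Q0=[P1,P2,P3] Q1=[P4,P5] Q2=[]
t=20-23: P1@Q0 runs 3, rem=2, I/O yield, promote→Q0. Q0=[P2,P3,P1] Q1=[P4,P5] Q2=[]
t=23-24: P2@Q0 runs 1, rem=0, completes. Q0=[P3,P1] Q1=[P4,P5] Q2=[]
t=24-25: P3@Q0 runs 1, rem=9, I/O yield, promote→Q0. Q0=[P1,P3] Q1=[P4,P5] Q2=[]
t=25-27: P1@Q0 runs 2, rem=0, completes. Q0=[P3] Q1=[P4,P5] Q2=[]
t=27-28: P3@Q0 runs 1, rem=8, I/O yield, promote→Q0. Q0=[P3] Q1=[P4,P5] Q2=[]
t=28-29: P3@Q0 runs 1, rem=7, I/O yield, promote→Q0. Q0=[P3] Q1=[P4,P5] Q2=[]
t=29-30: P3@Q0 runs 1, rem=6, I/O yield, promote→Q0. Q0=[P3] Q1=[P4,P5] Q2=[]
t=30-31: P3@Q0 runs 1, rem=5, I/O yield, promote→Q0. Q0=[P3] Q1=[P4,P5] Q2=[]
t=31-32: P3@Q0 runs 1, rem=4, I/O yield, promote→Q0. Q0=[P3] Q1=[P4,P5] Q2=[]
t=32-33: P3@Q0 runs 1, rem=3, I/O yield, promote→Q0. Q0=[P3] Q1=[P4,P5] Q2=[]
t=33-34: P3@Q0 runs 1, rem=2, I/O yield, promote→Q0. Q0=[P3] Q1=[P4,P5] Q2=[]
t=34-35: P3@Q0 runs 1, rem=1, I/O yield, promote→Q0. Q0=[P3] Q1=[P4,P5] Q2=[]
t=35-36: P3@Q0 runs 1, rem=0, completes. Q0=[] Q1=[P4,P5] Q2=[]
t=36-41: P4@Q1 runs 5, rem=0, completes. Q0=[] Q1=[P5] Q2=[]
t=41-46: P5@Q1 runs 5, rem=7, quantum used, demote→Q2. Q0=[] Q1=[] Q2=[P5]
t=46-53: P5@Q2 runs 7, rem=0, completes. Q0=[] Q1=[] Q2=[]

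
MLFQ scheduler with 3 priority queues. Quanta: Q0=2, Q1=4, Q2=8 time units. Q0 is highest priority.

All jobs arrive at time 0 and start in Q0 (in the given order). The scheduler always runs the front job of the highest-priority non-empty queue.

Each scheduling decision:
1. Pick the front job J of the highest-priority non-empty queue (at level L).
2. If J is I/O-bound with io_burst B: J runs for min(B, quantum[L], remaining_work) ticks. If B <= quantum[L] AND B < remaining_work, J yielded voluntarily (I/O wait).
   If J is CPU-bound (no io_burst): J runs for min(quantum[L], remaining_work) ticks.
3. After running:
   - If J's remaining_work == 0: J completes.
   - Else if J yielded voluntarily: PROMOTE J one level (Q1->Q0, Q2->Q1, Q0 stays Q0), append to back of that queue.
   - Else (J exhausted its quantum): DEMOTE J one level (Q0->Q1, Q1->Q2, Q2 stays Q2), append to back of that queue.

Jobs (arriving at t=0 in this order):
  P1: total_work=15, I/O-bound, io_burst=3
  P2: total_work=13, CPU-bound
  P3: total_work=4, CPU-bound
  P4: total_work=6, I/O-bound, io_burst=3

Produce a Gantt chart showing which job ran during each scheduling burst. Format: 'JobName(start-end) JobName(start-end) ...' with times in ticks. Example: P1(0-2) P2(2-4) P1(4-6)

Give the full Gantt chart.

t=0-2: P1@Q0 runs 2, rem=13, quantum used, demote→Q1. Q0=[P2,P3,P4] Q1=[P1] Q2=[]
t=2-4: P2@Q0 runs 2, rem=11, quantum used, demote→Q1. Q0=[P3,P4] Q1=[P1,P2] Q2=[]
t=4-6: P3@Q0 runs 2, rem=2, quantum used, demote→Q1. Q0=[P4] Q1=[P1,P2,P3] Q2=[]
t=6-8: P4@Q0 runs 2, rem=4, quantum used, demote→Q1. Q0=[] Q1=[P1,P2,P3,P4] Q2=[]
t=8-11: P1@Q1 runs 3, rem=10, I/O yield, promote→Q0. Q0=[P1] Q1=[P2,P3,P4] Q2=[]
t=11-13: P1@Q0 runs 2, rem=8, quantum used, demote→Q1. Q0=[] Q1=[P2,P3,P4,P1] Q2=[]
t=13-17: P2@Q1 runs 4, rem=7, quantum used, demote→Q2. Q0=[] Q1=[P3,P4,P1] Q2=[P2]
t=17-19: P3@Q1 runs 2, rem=0, completes. Q0=[] Q1=[P4,P1] Q2=[P2]
t=19-22: P4@Q1 runs 3, rem=1, I/O yield, promote→Q0. Q0=[P4] Q1=[P1] Q2=[P2]
t=22-23: P4@Q0 runs 1, rem=0, completes. Q0=[] Q1=[P1] Q2=[P2]
t=23-26: P1@Q1 runs 3, rem=5, I/O yield, promote→Q0. Q0=[P1] Q1=[] Q2=[P2]
t=26-28: P1@Q0 runs 2, rem=3, quantum used, demote→Q1. Q0=[] Q1=[P1] Q2=[P2]
t=28-31: P1@Q1 runs 3, rem=0, completes. Q0=[] Q1=[] Q2=[P2]
t=31-38: P2@Q2 runs 7, rem=0, completes. Q0=[] Q1=[] Q2=[]

Answer: P1(0-2) P2(2-4) P3(4-6) P4(6-8) P1(8-11) P1(11-13) P2(13-17) P3(17-19) P4(19-22) P4(22-23) P1(23-26) P1(26-28) P1(28-31) P2(31-38)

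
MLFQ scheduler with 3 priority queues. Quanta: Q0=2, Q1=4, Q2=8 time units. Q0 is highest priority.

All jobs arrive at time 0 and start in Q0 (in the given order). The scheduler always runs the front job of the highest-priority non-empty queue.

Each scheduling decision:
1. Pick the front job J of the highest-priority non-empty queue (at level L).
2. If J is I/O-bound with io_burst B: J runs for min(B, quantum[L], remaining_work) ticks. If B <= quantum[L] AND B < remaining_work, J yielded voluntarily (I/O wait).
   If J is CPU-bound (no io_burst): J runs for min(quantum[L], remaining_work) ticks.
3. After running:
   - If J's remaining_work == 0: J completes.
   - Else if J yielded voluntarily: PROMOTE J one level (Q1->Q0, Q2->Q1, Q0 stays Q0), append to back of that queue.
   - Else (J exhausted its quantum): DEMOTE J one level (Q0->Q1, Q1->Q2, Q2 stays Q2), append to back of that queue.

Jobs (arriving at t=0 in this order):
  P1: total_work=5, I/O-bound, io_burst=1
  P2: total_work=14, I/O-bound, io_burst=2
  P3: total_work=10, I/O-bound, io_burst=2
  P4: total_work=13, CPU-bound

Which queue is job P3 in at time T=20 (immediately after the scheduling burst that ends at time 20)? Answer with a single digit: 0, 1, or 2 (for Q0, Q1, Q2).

Answer: 0

Derivation:
t=0-1: P1@Q0 runs 1, rem=4, I/O yield, promote→Q0. Q0=[P2,P3,P4,P1] Q1=[] Q2=[]
t=1-3: P2@Q0 runs 2, rem=12, I/O yield, promote→Q0. Q0=[P3,P4,P1,P2] Q1=[] Q2=[]
t=3-5: P3@Q0 runs 2, rem=8, I/O yield, promote→Q0. Q0=[P4,P1,P2,P3] Q1=[] Q2=[]
t=5-7: P4@Q0 runs 2, rem=11, quantum used, demote→Q1. Q0=[P1,P2,P3] Q1=[P4] Q2=[]
t=7-8: P1@Q0 runs 1, rem=3, I/O yield, promote→Q0. Q0=[P2,P3,P1] Q1=[P4] Q2=[]
t=8-10: P2@Q0 runs 2, rem=10, I/O yield, promote→Q0. Q0=[P3,P1,P2] Q1=[P4] Q2=[]
t=10-12: P3@Q0 runs 2, rem=6, I/O yield, promote→Q0. Q0=[P1,P2,P3] Q1=[P4] Q2=[]
t=12-13: P1@Q0 runs 1, rem=2, I/O yield, promote→Q0. Q0=[P2,P3,P1] Q1=[P4] Q2=[]
t=13-15: P2@Q0 runs 2, rem=8, I/O yield, promote→Q0. Q0=[P3,P1,P2] Q1=[P4] Q2=[]
t=15-17: P3@Q0 runs 2, rem=4, I/O yield, promote→Q0. Q0=[P1,P2,P3] Q1=[P4] Q2=[]
t=17-18: P1@Q0 runs 1, rem=1, I/O yield, promote→Q0. Q0=[P2,P3,P1] Q1=[P4] Q2=[]
t=18-20: P2@Q0 runs 2, rem=6, I/O yield, promote→Q0. Q0=[P3,P1,P2] Q1=[P4] Q2=[]
t=20-22: P3@Q0 runs 2, rem=2, I/O yield, promote→Q0. Q0=[P1,P2,P3] Q1=[P4] Q2=[]
t=22-23: P1@Q0 runs 1, rem=0, completes. Q0=[P2,P3] Q1=[P4] Q2=[]
t=23-25: P2@Q0 runs 2, rem=4, I/O yield, promote→Q0. Q0=[P3,P2] Q1=[P4] Q2=[]
t=25-27: P3@Q0 runs 2, rem=0, completes. Q0=[P2] Q1=[P4] Q2=[]
t=27-29: P2@Q0 runs 2, rem=2, I/O yield, promote→Q0. Q0=[P2] Q1=[P4] Q2=[]
t=29-31: P2@Q0 runs 2, rem=0, completes. Q0=[] Q1=[P4] Q2=[]
t=31-35: P4@Q1 runs 4, rem=7, quantum used, demote→Q2. Q0=[] Q1=[] Q2=[P4]
t=35-42: P4@Q2 runs 7, rem=0, completes. Q0=[] Q1=[] Q2=[]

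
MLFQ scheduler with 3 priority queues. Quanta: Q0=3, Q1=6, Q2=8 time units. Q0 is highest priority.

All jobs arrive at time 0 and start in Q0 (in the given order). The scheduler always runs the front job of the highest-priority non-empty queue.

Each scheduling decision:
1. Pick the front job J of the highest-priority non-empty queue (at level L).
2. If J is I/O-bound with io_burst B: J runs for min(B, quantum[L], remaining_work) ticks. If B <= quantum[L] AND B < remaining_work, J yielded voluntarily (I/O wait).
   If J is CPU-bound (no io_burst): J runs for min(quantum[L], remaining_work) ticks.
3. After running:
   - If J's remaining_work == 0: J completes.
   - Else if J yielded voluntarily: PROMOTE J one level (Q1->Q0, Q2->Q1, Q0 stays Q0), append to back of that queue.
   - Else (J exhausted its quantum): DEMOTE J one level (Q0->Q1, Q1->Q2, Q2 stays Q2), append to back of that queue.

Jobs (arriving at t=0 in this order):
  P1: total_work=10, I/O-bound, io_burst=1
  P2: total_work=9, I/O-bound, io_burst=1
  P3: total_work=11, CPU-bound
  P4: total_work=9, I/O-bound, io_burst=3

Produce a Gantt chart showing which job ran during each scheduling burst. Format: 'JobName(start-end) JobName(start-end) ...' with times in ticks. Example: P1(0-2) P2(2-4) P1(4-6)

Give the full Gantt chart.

Answer: P1(0-1) P2(1-2) P3(2-5) P4(5-8) P1(8-9) P2(9-10) P4(10-13) P1(13-14) P2(14-15) P4(15-18) P1(18-19) P2(19-20) P1(20-21) P2(21-22) P1(22-23) P2(23-24) P1(24-25) P2(25-26) P1(26-27) P2(27-28) P1(28-29) P2(29-30) P1(30-31) P3(31-37) P3(37-39)

Derivation:
t=0-1: P1@Q0 runs 1, rem=9, I/O yield, promote→Q0. Q0=[P2,P3,P4,P1] Q1=[] Q2=[]
t=1-2: P2@Q0 runs 1, rem=8, I/O yield, promote→Q0. Q0=[P3,P4,P1,P2] Q1=[] Q2=[]
t=2-5: P3@Q0 runs 3, rem=8, quantum used, demote→Q1. Q0=[P4,P1,P2] Q1=[P3] Q2=[]
t=5-8: P4@Q0 runs 3, rem=6, I/O yield, promote→Q0. Q0=[P1,P2,P4] Q1=[P3] Q2=[]
t=8-9: P1@Q0 runs 1, rem=8, I/O yield, promote→Q0. Q0=[P2,P4,P1] Q1=[P3] Q2=[]
t=9-10: P2@Q0 runs 1, rem=7, I/O yield, promote→Q0. Q0=[P4,P1,P2] Q1=[P3] Q2=[]
t=10-13: P4@Q0 runs 3, rem=3, I/O yield, promote→Q0. Q0=[P1,P2,P4] Q1=[P3] Q2=[]
t=13-14: P1@Q0 runs 1, rem=7, I/O yield, promote→Q0. Q0=[P2,P4,P1] Q1=[P3] Q2=[]
t=14-15: P2@Q0 runs 1, rem=6, I/O yield, promote→Q0. Q0=[P4,P1,P2] Q1=[P3] Q2=[]
t=15-18: P4@Q0 runs 3, rem=0, completes. Q0=[P1,P2] Q1=[P3] Q2=[]
t=18-19: P1@Q0 runs 1, rem=6, I/O yield, promote→Q0. Q0=[P2,P1] Q1=[P3] Q2=[]
t=19-20: P2@Q0 runs 1, rem=5, I/O yield, promote→Q0. Q0=[P1,P2] Q1=[P3] Q2=[]
t=20-21: P1@Q0 runs 1, rem=5, I/O yield, promote→Q0. Q0=[P2,P1] Q1=[P3] Q2=[]
t=21-22: P2@Q0 runs 1, rem=4, I/O yield, promote→Q0. Q0=[P1,P2] Q1=[P3] Q2=[]
t=22-23: P1@Q0 runs 1, rem=4, I/O yield, promote→Q0. Q0=[P2,P1] Q1=[P3] Q2=[]
t=23-24: P2@Q0 runs 1, rem=3, I/O yield, promote→Q0. Q0=[P1,P2] Q1=[P3] Q2=[]
t=24-25: P1@Q0 runs 1, rem=3, I/O yield, promote→Q0. Q0=[P2,P1] Q1=[P3] Q2=[]
t=25-26: P2@Q0 runs 1, rem=2, I/O yield, promote→Q0. Q0=[P1,P2] Q1=[P3] Q2=[]
t=26-27: P1@Q0 runs 1, rem=2, I/O yield, promote→Q0. Q0=[P2,P1] Q1=[P3] Q2=[]
t=27-28: P2@Q0 runs 1, rem=1, I/O yield, promote→Q0. Q0=[P1,P2] Q1=[P3] Q2=[]
t=28-29: P1@Q0 runs 1, rem=1, I/O yield, promote→Q0. Q0=[P2,P1] Q1=[P3] Q2=[]
t=29-30: P2@Q0 runs 1, rem=0, completes. Q0=[P1] Q1=[P3] Q2=[]
t=30-31: P1@Q0 runs 1, rem=0, completes. Q0=[] Q1=[P3] Q2=[]
t=31-37: P3@Q1 runs 6, rem=2, quantum used, demote→Q2. Q0=[] Q1=[] Q2=[P3]
t=37-39: P3@Q2 runs 2, rem=0, completes. Q0=[] Q1=[] Q2=[]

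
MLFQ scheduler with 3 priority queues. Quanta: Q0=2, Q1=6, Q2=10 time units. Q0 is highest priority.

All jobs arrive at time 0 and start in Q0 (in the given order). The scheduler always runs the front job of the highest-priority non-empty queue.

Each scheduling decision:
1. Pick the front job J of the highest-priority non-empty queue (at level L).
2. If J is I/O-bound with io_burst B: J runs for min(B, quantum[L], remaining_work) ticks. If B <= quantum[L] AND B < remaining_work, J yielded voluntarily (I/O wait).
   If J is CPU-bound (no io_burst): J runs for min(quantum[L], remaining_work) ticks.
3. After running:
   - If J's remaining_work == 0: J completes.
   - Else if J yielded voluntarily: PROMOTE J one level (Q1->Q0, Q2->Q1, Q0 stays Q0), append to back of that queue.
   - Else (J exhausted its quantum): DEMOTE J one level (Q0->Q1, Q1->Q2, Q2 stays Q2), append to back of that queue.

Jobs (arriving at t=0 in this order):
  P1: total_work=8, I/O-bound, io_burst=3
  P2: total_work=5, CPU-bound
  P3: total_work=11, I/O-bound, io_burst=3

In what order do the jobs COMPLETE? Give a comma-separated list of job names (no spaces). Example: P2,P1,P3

Answer: P2,P1,P3

Derivation:
t=0-2: P1@Q0 runs 2, rem=6, quantum used, demote→Q1. Q0=[P2,P3] Q1=[P1] Q2=[]
t=2-4: P2@Q0 runs 2, rem=3, quantum used, demote→Q1. Q0=[P3] Q1=[P1,P2] Q2=[]
t=4-6: P3@Q0 runs 2, rem=9, quantum used, demote→Q1. Q0=[] Q1=[P1,P2,P3] Q2=[]
t=6-9: P1@Q1 runs 3, rem=3, I/O yield, promote→Q0. Q0=[P1] Q1=[P2,P3] Q2=[]
t=9-11: P1@Q0 runs 2, rem=1, quantum used, demote→Q1. Q0=[] Q1=[P2,P3,P1] Q2=[]
t=11-14: P2@Q1 runs 3, rem=0, completes. Q0=[] Q1=[P3,P1] Q2=[]
t=14-17: P3@Q1 runs 3, rem=6, I/O yield, promote→Q0. Q0=[P3] Q1=[P1] Q2=[]
t=17-19: P3@Q0 runs 2, rem=4, quantum used, demote→Q1. Q0=[] Q1=[P1,P3] Q2=[]
t=19-20: P1@Q1 runs 1, rem=0, completes. Q0=[] Q1=[P3] Q2=[]
t=20-23: P3@Q1 runs 3, rem=1, I/O yield, promote→Q0. Q0=[P3] Q1=[] Q2=[]
t=23-24: P3@Q0 runs 1, rem=0, completes. Q0=[] Q1=[] Q2=[]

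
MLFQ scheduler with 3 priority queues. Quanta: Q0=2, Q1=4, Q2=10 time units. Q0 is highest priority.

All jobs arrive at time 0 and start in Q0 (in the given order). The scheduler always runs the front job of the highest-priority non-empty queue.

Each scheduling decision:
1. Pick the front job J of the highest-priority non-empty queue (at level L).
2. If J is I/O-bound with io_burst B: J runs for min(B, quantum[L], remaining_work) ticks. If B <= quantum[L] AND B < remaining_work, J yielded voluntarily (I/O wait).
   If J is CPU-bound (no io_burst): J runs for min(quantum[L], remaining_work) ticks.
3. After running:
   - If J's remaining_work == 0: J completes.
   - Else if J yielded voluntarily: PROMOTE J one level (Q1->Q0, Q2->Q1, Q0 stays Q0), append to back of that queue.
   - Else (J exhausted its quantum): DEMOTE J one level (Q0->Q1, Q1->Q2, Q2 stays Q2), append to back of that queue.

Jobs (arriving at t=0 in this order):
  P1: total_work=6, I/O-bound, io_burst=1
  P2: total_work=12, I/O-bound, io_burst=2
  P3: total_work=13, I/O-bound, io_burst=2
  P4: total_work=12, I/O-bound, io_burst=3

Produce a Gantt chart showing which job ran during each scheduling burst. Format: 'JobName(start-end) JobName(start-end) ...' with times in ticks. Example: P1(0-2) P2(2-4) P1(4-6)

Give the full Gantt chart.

t=0-1: P1@Q0 runs 1, rem=5, I/O yield, promote→Q0. Q0=[P2,P3,P4,P1] Q1=[] Q2=[]
t=1-3: P2@Q0 runs 2, rem=10, I/O yield, promote→Q0. Q0=[P3,P4,P1,P2] Q1=[] Q2=[]
t=3-5: P3@Q0 runs 2, rem=11, I/O yield, promote→Q0. Q0=[P4,P1,P2,P3] Q1=[] Q2=[]
t=5-7: P4@Q0 runs 2, rem=10, quantum used, demote→Q1. Q0=[P1,P2,P3] Q1=[P4] Q2=[]
t=7-8: P1@Q0 runs 1, rem=4, I/O yield, promote→Q0. Q0=[P2,P3,P1] Q1=[P4] Q2=[]
t=8-10: P2@Q0 runs 2, rem=8, I/O yield, promote→Q0. Q0=[P3,P1,P2] Q1=[P4] Q2=[]
t=10-12: P3@Q0 runs 2, rem=9, I/O yield, promote→Q0. Q0=[P1,P2,P3] Q1=[P4] Q2=[]
t=12-13: P1@Q0 runs 1, rem=3, I/O yield, promote→Q0. Q0=[P2,P3,P1] Q1=[P4] Q2=[]
t=13-15: P2@Q0 runs 2, rem=6, I/O yield, promote→Q0. Q0=[P3,P1,P2] Q1=[P4] Q2=[]
t=15-17: P3@Q0 runs 2, rem=7, I/O yield, promote→Q0. Q0=[P1,P2,P3] Q1=[P4] Q2=[]
t=17-18: P1@Q0 runs 1, rem=2, I/O yield, promote→Q0. Q0=[P2,P3,P1] Q1=[P4] Q2=[]
t=18-20: P2@Q0 runs 2, rem=4, I/O yield, promote→Q0. Q0=[P3,P1,P2] Q1=[P4] Q2=[]
t=20-22: P3@Q0 runs 2, rem=5, I/O yield, promote→Q0. Q0=[P1,P2,P3] Q1=[P4] Q2=[]
t=22-23: P1@Q0 runs 1, rem=1, I/O yield, promote→Q0. Q0=[P2,P3,P1] Q1=[P4] Q2=[]
t=23-25: P2@Q0 runs 2, rem=2, I/O yield, promote→Q0. Q0=[P3,P1,P2] Q1=[P4] Q2=[]
t=25-27: P3@Q0 runs 2, rem=3, I/O yield, promote→Q0. Q0=[P1,P2,P3] Q1=[P4] Q2=[]
t=27-28: P1@Q0 runs 1, rem=0, completes. Q0=[P2,P3] Q1=[P4] Q2=[]
t=28-30: P2@Q0 runs 2, rem=0, completes. Q0=[P3] Q1=[P4] Q2=[]
t=30-32: P3@Q0 runs 2, rem=1, I/O yield, promote→Q0. Q0=[P3] Q1=[P4] Q2=[]
t=32-33: P3@Q0 runs 1, rem=0, completes. Q0=[] Q1=[P4] Q2=[]
t=33-36: P4@Q1 runs 3, rem=7, I/O yield, promote→Q0. Q0=[P4] Q1=[] Q2=[]
t=36-38: P4@Q0 runs 2, rem=5, quantum used, demote→Q1. Q0=[] Q1=[P4] Q2=[]
t=38-41: P4@Q1 runs 3, rem=2, I/O yield, promote→Q0. Q0=[P4] Q1=[] Q2=[]
t=41-43: P4@Q0 runs 2, rem=0, completes. Q0=[] Q1=[] Q2=[]

Answer: P1(0-1) P2(1-3) P3(3-5) P4(5-7) P1(7-8) P2(8-10) P3(10-12) P1(12-13) P2(13-15) P3(15-17) P1(17-18) P2(18-20) P3(20-22) P1(22-23) P2(23-25) P3(25-27) P1(27-28) P2(28-30) P3(30-32) P3(32-33) P4(33-36) P4(36-38) P4(38-41) P4(41-43)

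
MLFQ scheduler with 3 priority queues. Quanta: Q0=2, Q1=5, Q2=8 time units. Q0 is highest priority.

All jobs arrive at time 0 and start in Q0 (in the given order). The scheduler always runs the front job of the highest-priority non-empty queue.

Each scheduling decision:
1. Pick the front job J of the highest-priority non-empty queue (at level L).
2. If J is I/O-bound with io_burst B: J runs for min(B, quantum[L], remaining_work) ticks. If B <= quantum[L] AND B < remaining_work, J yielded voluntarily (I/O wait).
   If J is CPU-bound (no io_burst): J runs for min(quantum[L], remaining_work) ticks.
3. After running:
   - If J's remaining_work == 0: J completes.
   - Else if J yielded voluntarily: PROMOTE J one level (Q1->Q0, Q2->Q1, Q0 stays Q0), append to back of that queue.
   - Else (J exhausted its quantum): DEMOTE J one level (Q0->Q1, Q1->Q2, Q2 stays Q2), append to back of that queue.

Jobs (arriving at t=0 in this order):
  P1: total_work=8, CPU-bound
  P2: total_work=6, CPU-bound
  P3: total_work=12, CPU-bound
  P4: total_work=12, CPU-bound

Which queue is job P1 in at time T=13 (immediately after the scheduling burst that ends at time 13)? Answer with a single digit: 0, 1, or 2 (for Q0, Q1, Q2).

t=0-2: P1@Q0 runs 2, rem=6, quantum used, demote→Q1. Q0=[P2,P3,P4] Q1=[P1] Q2=[]
t=2-4: P2@Q0 runs 2, rem=4, quantum used, demote→Q1. Q0=[P3,P4] Q1=[P1,P2] Q2=[]
t=4-6: P3@Q0 runs 2, rem=10, quantum used, demote→Q1. Q0=[P4] Q1=[P1,P2,P3] Q2=[]
t=6-8: P4@Q0 runs 2, rem=10, quantum used, demote→Q1. Q0=[] Q1=[P1,P2,P3,P4] Q2=[]
t=8-13: P1@Q1 runs 5, rem=1, quantum used, demote→Q2. Q0=[] Q1=[P2,P3,P4] Q2=[P1]
t=13-17: P2@Q1 runs 4, rem=0, completes. Q0=[] Q1=[P3,P4] Q2=[P1]
t=17-22: P3@Q1 runs 5, rem=5, quantum used, demote→Q2. Q0=[] Q1=[P4] Q2=[P1,P3]
t=22-27: P4@Q1 runs 5, rem=5, quantum used, demote→Q2. Q0=[] Q1=[] Q2=[P1,P3,P4]
t=27-28: P1@Q2 runs 1, rem=0, completes. Q0=[] Q1=[] Q2=[P3,P4]
t=28-33: P3@Q2 runs 5, rem=0, completes. Q0=[] Q1=[] Q2=[P4]
t=33-38: P4@Q2 runs 5, rem=0, completes. Q0=[] Q1=[] Q2=[]

Answer: 2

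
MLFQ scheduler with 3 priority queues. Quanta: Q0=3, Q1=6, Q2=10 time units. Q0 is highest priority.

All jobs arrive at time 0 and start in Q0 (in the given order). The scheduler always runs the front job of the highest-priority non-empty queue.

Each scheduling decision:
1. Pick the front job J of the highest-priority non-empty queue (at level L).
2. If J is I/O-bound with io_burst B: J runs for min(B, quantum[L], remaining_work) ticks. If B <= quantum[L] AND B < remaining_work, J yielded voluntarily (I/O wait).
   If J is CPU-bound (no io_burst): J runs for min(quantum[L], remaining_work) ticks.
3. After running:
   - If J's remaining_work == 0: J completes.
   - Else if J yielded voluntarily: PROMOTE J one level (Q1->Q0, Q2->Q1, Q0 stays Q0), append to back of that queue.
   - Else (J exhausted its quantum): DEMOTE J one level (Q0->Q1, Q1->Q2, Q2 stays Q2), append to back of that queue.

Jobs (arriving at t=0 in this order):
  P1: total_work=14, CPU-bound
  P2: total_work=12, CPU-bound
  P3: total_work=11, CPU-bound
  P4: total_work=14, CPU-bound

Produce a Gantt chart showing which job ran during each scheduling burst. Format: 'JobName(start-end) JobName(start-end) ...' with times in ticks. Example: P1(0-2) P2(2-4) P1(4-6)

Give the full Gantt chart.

t=0-3: P1@Q0 runs 3, rem=11, quantum used, demote→Q1. Q0=[P2,P3,P4] Q1=[P1] Q2=[]
t=3-6: P2@Q0 runs 3, rem=9, quantum used, demote→Q1. Q0=[P3,P4] Q1=[P1,P2] Q2=[]
t=6-9: P3@Q0 runs 3, rem=8, quantum used, demote→Q1. Q0=[P4] Q1=[P1,P2,P3] Q2=[]
t=9-12: P4@Q0 runs 3, rem=11, quantum used, demote→Q1. Q0=[] Q1=[P1,P2,P3,P4] Q2=[]
t=12-18: P1@Q1 runs 6, rem=5, quantum used, demote→Q2. Q0=[] Q1=[P2,P3,P4] Q2=[P1]
t=18-24: P2@Q1 runs 6, rem=3, quantum used, demote→Q2. Q0=[] Q1=[P3,P4] Q2=[P1,P2]
t=24-30: P3@Q1 runs 6, rem=2, quantum used, demote→Q2. Q0=[] Q1=[P4] Q2=[P1,P2,P3]
t=30-36: P4@Q1 runs 6, rem=5, quantum used, demote→Q2. Q0=[] Q1=[] Q2=[P1,P2,P3,P4]
t=36-41: P1@Q2 runs 5, rem=0, completes. Q0=[] Q1=[] Q2=[P2,P3,P4]
t=41-44: P2@Q2 runs 3, rem=0, completes. Q0=[] Q1=[] Q2=[P3,P4]
t=44-46: P3@Q2 runs 2, rem=0, completes. Q0=[] Q1=[] Q2=[P4]
t=46-51: P4@Q2 runs 5, rem=0, completes. Q0=[] Q1=[] Q2=[]

Answer: P1(0-3) P2(3-6) P3(6-9) P4(9-12) P1(12-18) P2(18-24) P3(24-30) P4(30-36) P1(36-41) P2(41-44) P3(44-46) P4(46-51)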